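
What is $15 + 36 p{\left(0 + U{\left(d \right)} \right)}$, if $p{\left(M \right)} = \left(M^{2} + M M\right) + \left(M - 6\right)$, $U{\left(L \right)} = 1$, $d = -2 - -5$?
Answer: $-93$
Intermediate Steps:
$d = 3$ ($d = -2 + 5 = 3$)
$p{\left(M \right)} = -6 + M + 2 M^{2}$ ($p{\left(M \right)} = \left(M^{2} + M^{2}\right) + \left(-6 + M\right) = 2 M^{2} + \left(-6 + M\right) = -6 + M + 2 M^{2}$)
$15 + 36 p{\left(0 + U{\left(d \right)} \right)} = 15 + 36 \left(-6 + \left(0 + 1\right) + 2 \left(0 + 1\right)^{2}\right) = 15 + 36 \left(-6 + 1 + 2 \cdot 1^{2}\right) = 15 + 36 \left(-6 + 1 + 2 \cdot 1\right) = 15 + 36 \left(-6 + 1 + 2\right) = 15 + 36 \left(-3\right) = 15 - 108 = -93$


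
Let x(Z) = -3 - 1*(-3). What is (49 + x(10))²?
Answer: 2401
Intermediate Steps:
x(Z) = 0 (x(Z) = -3 + 3 = 0)
(49 + x(10))² = (49 + 0)² = 49² = 2401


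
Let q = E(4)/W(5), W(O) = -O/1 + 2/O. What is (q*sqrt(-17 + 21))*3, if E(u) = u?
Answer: -120/23 ≈ -5.2174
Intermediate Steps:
W(O) = -O + 2/O (W(O) = -O*1 + 2/O = -O + 2/O)
q = -20/23 (q = 4/(-1*5 + 2/5) = 4/(-5 + 2*(1/5)) = 4/(-5 + 2/5) = 4/(-23/5) = 4*(-5/23) = -20/23 ≈ -0.86957)
(q*sqrt(-17 + 21))*3 = -20*sqrt(-17 + 21)/23*3 = -20*sqrt(4)/23*3 = -20/23*2*3 = -40/23*3 = -120/23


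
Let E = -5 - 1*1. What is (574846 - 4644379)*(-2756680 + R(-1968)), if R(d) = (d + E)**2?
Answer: -4639251341868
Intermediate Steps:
E = -6 (E = -5 - 1 = -6)
R(d) = (-6 + d)**2 (R(d) = (d - 6)**2 = (-6 + d)**2)
(574846 - 4644379)*(-2756680 + R(-1968)) = (574846 - 4644379)*(-2756680 + (-6 - 1968)**2) = -4069533*(-2756680 + (-1974)**2) = -4069533*(-2756680 + 3896676) = -4069533*1139996 = -4639251341868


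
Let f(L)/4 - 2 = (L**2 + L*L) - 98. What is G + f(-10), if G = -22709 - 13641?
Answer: -35934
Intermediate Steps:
G = -36350
f(L) = -384 + 8*L**2 (f(L) = 8 + 4*((L**2 + L*L) - 98) = 8 + 4*((L**2 + L**2) - 98) = 8 + 4*(2*L**2 - 98) = 8 + 4*(-98 + 2*L**2) = 8 + (-392 + 8*L**2) = -384 + 8*L**2)
G + f(-10) = -36350 + (-384 + 8*(-10)**2) = -36350 + (-384 + 8*100) = -36350 + (-384 + 800) = -36350 + 416 = -35934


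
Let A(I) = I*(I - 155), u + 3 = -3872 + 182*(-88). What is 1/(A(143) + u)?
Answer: -1/21607 ≈ -4.6281e-5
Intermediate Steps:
u = -19891 (u = -3 + (-3872 + 182*(-88)) = -3 + (-3872 - 16016) = -3 - 19888 = -19891)
A(I) = I*(-155 + I)
1/(A(143) + u) = 1/(143*(-155 + 143) - 19891) = 1/(143*(-12) - 19891) = 1/(-1716 - 19891) = 1/(-21607) = -1/21607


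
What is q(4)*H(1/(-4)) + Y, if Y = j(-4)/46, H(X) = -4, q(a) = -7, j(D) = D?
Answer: 642/23 ≈ 27.913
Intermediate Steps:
Y = -2/23 (Y = -4/46 = -4*1/46 = -2/23 ≈ -0.086957)
q(4)*H(1/(-4)) + Y = -7*(-4) - 2/23 = 28 - 2/23 = 642/23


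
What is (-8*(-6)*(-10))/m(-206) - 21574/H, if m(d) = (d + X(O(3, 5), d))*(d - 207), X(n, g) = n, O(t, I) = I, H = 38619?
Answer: -86164742/152660907 ≈ -0.56442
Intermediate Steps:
m(d) = (-207 + d)*(5 + d) (m(d) = (d + 5)*(d - 207) = (5 + d)*(-207 + d) = (-207 + d)*(5 + d))
(-8*(-6)*(-10))/m(-206) - 21574/H = (-8*(-6)*(-10))/(-1035 + (-206)² - 202*(-206)) - 21574/38619 = (48*(-10))/(-1035 + 42436 + 41612) - 21574*1/38619 = -480/83013 - 3082/5517 = -480*1/83013 - 3082/5517 = -160/27671 - 3082/5517 = -86164742/152660907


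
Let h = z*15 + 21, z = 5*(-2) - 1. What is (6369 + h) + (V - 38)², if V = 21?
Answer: 6514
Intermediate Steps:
z = -11 (z = -10 - 1 = -11)
h = -144 (h = -11*15 + 21 = -165 + 21 = -144)
(6369 + h) + (V - 38)² = (6369 - 144) + (21 - 38)² = 6225 + (-17)² = 6225 + 289 = 6514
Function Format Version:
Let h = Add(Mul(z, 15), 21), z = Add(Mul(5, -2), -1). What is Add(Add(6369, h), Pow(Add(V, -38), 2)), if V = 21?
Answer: 6514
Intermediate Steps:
z = -11 (z = Add(-10, -1) = -11)
h = -144 (h = Add(Mul(-11, 15), 21) = Add(-165, 21) = -144)
Add(Add(6369, h), Pow(Add(V, -38), 2)) = Add(Add(6369, -144), Pow(Add(21, -38), 2)) = Add(6225, Pow(-17, 2)) = Add(6225, 289) = 6514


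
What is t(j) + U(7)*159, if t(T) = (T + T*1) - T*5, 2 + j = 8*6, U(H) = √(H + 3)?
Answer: -138 + 159*√10 ≈ 364.80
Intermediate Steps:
U(H) = √(3 + H)
j = 46 (j = -2 + 8*6 = -2 + 48 = 46)
t(T) = -3*T (t(T) = (T + T) - 5*T = 2*T - 5*T = -3*T)
t(j) + U(7)*159 = -3*46 + √(3 + 7)*159 = -138 + √10*159 = -138 + 159*√10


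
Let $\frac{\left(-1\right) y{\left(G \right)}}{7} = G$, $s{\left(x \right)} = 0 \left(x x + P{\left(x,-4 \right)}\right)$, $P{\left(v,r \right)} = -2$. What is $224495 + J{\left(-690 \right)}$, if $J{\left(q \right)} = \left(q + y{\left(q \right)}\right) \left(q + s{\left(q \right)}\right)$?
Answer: $-2632105$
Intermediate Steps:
$s{\left(x \right)} = 0$ ($s{\left(x \right)} = 0 \left(x x - 2\right) = 0 \left(x^{2} - 2\right) = 0 \left(-2 + x^{2}\right) = 0$)
$y{\left(G \right)} = - 7 G$
$J{\left(q \right)} = - 6 q^{2}$ ($J{\left(q \right)} = \left(q - 7 q\right) \left(q + 0\right) = - 6 q q = - 6 q^{2}$)
$224495 + J{\left(-690 \right)} = 224495 - 6 \left(-690\right)^{2} = 224495 - 2856600 = -2632105$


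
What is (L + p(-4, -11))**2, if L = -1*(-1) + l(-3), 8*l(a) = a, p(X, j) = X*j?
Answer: 127449/64 ≈ 1991.4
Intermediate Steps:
l(a) = a/8
L = 5/8 (L = -1*(-1) + (1/8)*(-3) = 1 - 3/8 = 5/8 ≈ 0.62500)
(L + p(-4, -11))**2 = (5/8 - 4*(-11))**2 = (5/8 + 44)**2 = (357/8)**2 = 127449/64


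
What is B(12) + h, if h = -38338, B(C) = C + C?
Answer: -38314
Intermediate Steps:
B(C) = 2*C
B(12) + h = 2*12 - 38338 = 24 - 38338 = -38314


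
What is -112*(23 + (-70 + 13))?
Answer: 3808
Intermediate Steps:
-112*(23 + (-70 + 13)) = -112*(23 - 57) = -112*(-34) = 3808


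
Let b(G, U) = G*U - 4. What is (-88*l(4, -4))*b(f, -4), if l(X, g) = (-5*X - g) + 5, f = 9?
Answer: -38720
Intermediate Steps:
b(G, U) = -4 + G*U
l(X, g) = 5 - g - 5*X (l(X, g) = (-g - 5*X) + 5 = 5 - g - 5*X)
(-88*l(4, -4))*b(f, -4) = (-88*(5 - 1*(-4) - 5*4))*(-4 + 9*(-4)) = (-88*(5 + 4 - 20))*(-4 - 36) = -88*(-11)*(-40) = 968*(-40) = -38720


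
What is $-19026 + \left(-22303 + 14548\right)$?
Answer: $-26781$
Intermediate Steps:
$-19026 + \left(-22303 + 14548\right) = -19026 - 7755 = -26781$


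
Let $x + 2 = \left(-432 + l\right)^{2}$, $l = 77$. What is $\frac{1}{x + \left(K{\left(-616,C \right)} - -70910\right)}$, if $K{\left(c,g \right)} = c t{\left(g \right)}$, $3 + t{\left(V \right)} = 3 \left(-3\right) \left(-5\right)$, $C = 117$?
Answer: $\frac{1}{171061} \approx 5.8459 \cdot 10^{-6}$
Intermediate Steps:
$t{\left(V \right)} = 42$ ($t{\left(V \right)} = -3 + 3 \left(-3\right) \left(-5\right) = -3 - -45 = -3 + 45 = 42$)
$K{\left(c,g \right)} = 42 c$ ($K{\left(c,g \right)} = c 42 = 42 c$)
$x = 126023$ ($x = -2 + \left(-432 + 77\right)^{2} = -2 + \left(-355\right)^{2} = -2 + 126025 = 126023$)
$\frac{1}{x + \left(K{\left(-616,C \right)} - -70910\right)} = \frac{1}{126023 + \left(42 \left(-616\right) - -70910\right)} = \frac{1}{126023 + \left(-25872 + 70910\right)} = \frac{1}{126023 + 45038} = \frac{1}{171061}$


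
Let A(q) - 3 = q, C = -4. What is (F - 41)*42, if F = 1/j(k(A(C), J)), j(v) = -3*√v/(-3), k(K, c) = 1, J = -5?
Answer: -1680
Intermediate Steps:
A(q) = 3 + q
j(v) = √v (j(v) = -3*√v*(-⅓) = √v)
F = 1 (F = 1/(√1) = 1/1 = 1)
(F - 41)*42 = (1 - 41)*42 = -40*42 = -1680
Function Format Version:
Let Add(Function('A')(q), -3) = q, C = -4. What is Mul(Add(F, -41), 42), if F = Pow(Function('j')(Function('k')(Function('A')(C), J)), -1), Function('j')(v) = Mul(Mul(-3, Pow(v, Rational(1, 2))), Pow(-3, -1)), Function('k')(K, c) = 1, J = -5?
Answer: -1680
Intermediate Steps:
Function('A')(q) = Add(3, q)
Function('j')(v) = Pow(v, Rational(1, 2)) (Function('j')(v) = Mul(Mul(-3, Pow(v, Rational(1, 2))), Rational(-1, 3)) = Pow(v, Rational(1, 2)))
F = 1 (F = Pow(Pow(1, Rational(1, 2)), -1) = Pow(1, -1) = 1)
Mul(Add(F, -41), 42) = Mul(Add(1, -41), 42) = Mul(-40, 42) = -1680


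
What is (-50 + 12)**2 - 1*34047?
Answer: -32603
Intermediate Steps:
(-50 + 12)**2 - 1*34047 = (-38)**2 - 34047 = 1444 - 34047 = -32603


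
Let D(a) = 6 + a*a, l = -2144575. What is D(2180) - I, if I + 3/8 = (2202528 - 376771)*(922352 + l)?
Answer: 17851895601739/8 ≈ 2.2315e+12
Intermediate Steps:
D(a) = 6 + a²
I = -17851857582491/8 (I = -3/8 + (2202528 - 376771)*(922352 - 2144575) = -3/8 + 1825757*(-1222223) = -3/8 - 2231482197811 = -17851857582491/8 ≈ -2.2315e+12)
D(2180) - I = (6 + 2180²) - 1*(-17851857582491/8) = (6 + 4752400) + 17851857582491/8 = 4752406 + 17851857582491/8 = 17851895601739/8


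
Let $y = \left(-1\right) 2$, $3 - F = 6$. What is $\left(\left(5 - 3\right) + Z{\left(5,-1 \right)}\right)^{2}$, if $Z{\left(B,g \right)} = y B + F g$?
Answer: $25$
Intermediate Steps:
$F = -3$ ($F = 3 - 6 = -3$)
$y = -2$
$Z{\left(B,g \right)} = - 3 g - 2 B$ ($Z{\left(B,g \right)} = - 2 B - 3 g = - 3 g - 2 B$)
$\left(\left(5 - 3\right) + Z{\left(5,-1 \right)}\right)^{2} = \left(\left(5 - 3\right) - 7\right)^{2} = \left(2 + \left(3 - 10\right)\right)^{2} = \left(2 - 7\right)^{2} = \left(-5\right)^{2} = 25$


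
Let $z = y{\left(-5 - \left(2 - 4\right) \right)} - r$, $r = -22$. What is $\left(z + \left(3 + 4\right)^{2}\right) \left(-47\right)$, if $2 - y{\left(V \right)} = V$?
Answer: $-3572$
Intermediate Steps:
$y{\left(V \right)} = 2 - V$
$z = 27$ ($z = \left(2 - \left(-5 - \left(2 - 4\right)\right)\right) - -22 = \left(2 - \left(-5 - -2\right)\right) + 22 = \left(2 - \left(-5 + 2\right)\right) + 22 = \left(2 - -3\right) + 22 = \left(2 + 3\right) + 22 = 5 + 22 = 27$)
$\left(z + \left(3 + 4\right)^{2}\right) \left(-47\right) = \left(27 + \left(3 + 4\right)^{2}\right) \left(-47\right) = \left(27 + 7^{2}\right) \left(-47\right) = \left(27 + 49\right) \left(-47\right) = 76 \left(-47\right) = -3572$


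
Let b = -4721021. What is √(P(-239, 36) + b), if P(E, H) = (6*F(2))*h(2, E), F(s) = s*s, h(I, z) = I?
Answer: I*√4720973 ≈ 2172.8*I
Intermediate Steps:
F(s) = s²
P(E, H) = 48 (P(E, H) = (6*2²)*2 = (6*4)*2 = 24*2 = 48)
√(P(-239, 36) + b) = √(48 - 4721021) = √(-4720973) = I*√4720973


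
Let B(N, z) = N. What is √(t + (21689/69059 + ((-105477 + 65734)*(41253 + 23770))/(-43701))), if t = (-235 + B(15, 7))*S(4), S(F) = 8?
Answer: 1340*√5939284618279029/431135337 ≈ 239.53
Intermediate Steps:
t = -1760 (t = (-235 + 15)*8 = -220*8 = -1760)
√(t + (21689/69059 + ((-105477 + 65734)*(41253 + 23770))/(-43701))) = √(-1760 + (21689/69059 + ((-105477 + 65734)*(41253 + 23770))/(-43701))) = √(-1760 + (21689*(1/69059) - 39743*65023*(-1/43701))) = √(-1760 + (21689/69059 - 2584209089*(-1/43701))) = √(-1760 + (21689/69059 + 369172727/6243)) = √(-1760 + 25494834758320/431135337) = √(24736036565200/431135337) = 1340*√5939284618279029/431135337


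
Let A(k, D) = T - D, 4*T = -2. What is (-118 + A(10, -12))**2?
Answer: 45369/4 ≈ 11342.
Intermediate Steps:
T = -1/2 (T = (1/4)*(-2) = -1/2 ≈ -0.50000)
A(k, D) = -1/2 - D
(-118 + A(10, -12))**2 = (-118 + (-1/2 - 1*(-12)))**2 = (-118 + (-1/2 + 12))**2 = (-118 + 23/2)**2 = (-213/2)**2 = 45369/4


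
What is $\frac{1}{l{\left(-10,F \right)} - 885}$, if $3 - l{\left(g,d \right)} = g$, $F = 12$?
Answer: $- \frac{1}{872} \approx -0.0011468$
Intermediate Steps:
$l{\left(g,d \right)} = 3 - g$
$\frac{1}{l{\left(-10,F \right)} - 885} = \frac{1}{\left(3 - -10\right) - 885} = \frac{1}{\left(3 + 10\right) - 885} = \frac{1}{13 - 885} = \frac{1}{-872} = - \frac{1}{872}$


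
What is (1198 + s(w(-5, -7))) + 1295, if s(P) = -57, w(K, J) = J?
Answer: 2436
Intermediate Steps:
(1198 + s(w(-5, -7))) + 1295 = (1198 - 57) + 1295 = 1141 + 1295 = 2436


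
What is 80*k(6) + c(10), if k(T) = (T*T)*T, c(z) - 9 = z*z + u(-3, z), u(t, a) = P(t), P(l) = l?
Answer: 17386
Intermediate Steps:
u(t, a) = t
c(z) = 6 + z**2 (c(z) = 9 + (z*z - 3) = 9 + (z**2 - 3) = 9 + (-3 + z**2) = 6 + z**2)
k(T) = T**3 (k(T) = T**2*T = T**3)
80*k(6) + c(10) = 80*6**3 + (6 + 10**2) = 80*216 + (6 + 100) = 17280 + 106 = 17386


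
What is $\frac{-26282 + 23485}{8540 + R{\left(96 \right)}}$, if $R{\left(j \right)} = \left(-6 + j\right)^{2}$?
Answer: $- \frac{2797}{16640} \approx -0.16809$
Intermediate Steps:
$\frac{-26282 + 23485}{8540 + R{\left(96 \right)}} = \frac{-26282 + 23485}{8540 + \left(-6 + 96\right)^{2}} = - \frac{2797}{8540 + 90^{2}} = - \frac{2797}{8540 + 8100} = - \frac{2797}{16640}$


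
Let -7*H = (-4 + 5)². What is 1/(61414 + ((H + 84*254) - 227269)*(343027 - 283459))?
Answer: -7/85868748278 ≈ -8.1520e-11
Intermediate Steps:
H = -⅐ (H = -(-4 + 5)²/7 = -⅐*1² = -⅐*1 = -⅐ ≈ -0.14286)
1/(61414 + ((H + 84*254) - 227269)*(343027 - 283459)) = 1/(61414 + ((-⅐ + 84*254) - 227269)*(343027 - 283459)) = 1/(61414 + ((-⅐ + 21336) - 227269)*59568) = 1/(61414 + (149351/7 - 227269)*59568) = 1/(61414 - 1441532/7*59568) = 1/(61414 - 85869178176/7) = 1/(-85868748278/7) = -7/85868748278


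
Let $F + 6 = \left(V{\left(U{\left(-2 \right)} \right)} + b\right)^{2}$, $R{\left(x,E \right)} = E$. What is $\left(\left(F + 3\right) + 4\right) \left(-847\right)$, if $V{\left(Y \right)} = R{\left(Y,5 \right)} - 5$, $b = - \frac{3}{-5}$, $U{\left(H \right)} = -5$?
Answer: $- \frac{28798}{25} \approx -1151.9$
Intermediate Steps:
$b = \frac{3}{5}$ ($b = \left(-3\right) \left(- \frac{1}{5}\right) = \frac{3}{5} \approx 0.6$)
$V{\left(Y \right)} = 0$ ($V{\left(Y \right)} = 5 - 5 = 0$)
$F = - \frac{141}{25}$ ($F = -6 + \left(0 + \frac{3}{5}\right)^{2} = -6 + \left(\frac{3}{5}\right)^{2} = -6 + \frac{9}{25} = - \frac{141}{25} \approx -5.64$)
$\left(\left(F + 3\right) + 4\right) \left(-847\right) = \left(\left(- \frac{141}{25} + 3\right) + 4\right) \left(-847\right) = \left(- \frac{66}{25} + 4\right) \left(-847\right) = \frac{34}{25} \left(-847\right) = - \frac{28798}{25}$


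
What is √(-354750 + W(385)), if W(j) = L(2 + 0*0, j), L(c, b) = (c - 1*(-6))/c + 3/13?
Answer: I*√59952035/13 ≈ 595.61*I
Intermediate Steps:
L(c, b) = 3/13 + (6 + c)/c (L(c, b) = (c + 6)/c + 3*(1/13) = (6 + c)/c + 3/13 = 3/13 + (6 + c)/c)
W(j) = 55/13 (W(j) = 16/13 + 6/(2 + 0*0) = 16/13 + 6/(2 + 0) = 16/13 + 6/2 = 16/13 + 6*(½) = 16/13 + 3 = 55/13)
√(-354750 + W(385)) = √(-354750 + 55/13) = √(-4611695/13) = I*√59952035/13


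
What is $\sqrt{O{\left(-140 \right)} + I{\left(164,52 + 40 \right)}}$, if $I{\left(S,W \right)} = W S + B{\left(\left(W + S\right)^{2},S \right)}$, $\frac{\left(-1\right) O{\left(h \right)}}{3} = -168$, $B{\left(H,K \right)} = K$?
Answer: $2 \sqrt{3939} \approx 125.52$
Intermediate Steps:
$O{\left(h \right)} = 504$ ($O{\left(h \right)} = \left(-3\right) \left(-168\right) = 504$)
$I{\left(S,W \right)} = S + S W$ ($I{\left(S,W \right)} = W S + S = S W + S = S + S W$)
$\sqrt{O{\left(-140 \right)} + I{\left(164,52 + 40 \right)}} = \sqrt{504 + 164 \left(1 + \left(52 + 40\right)\right)} = \sqrt{504 + 164 \left(1 + 92\right)} = \sqrt{504 + 164 \cdot 93} = \sqrt{504 + 15252} = \sqrt{15756} = 2 \sqrt{3939}$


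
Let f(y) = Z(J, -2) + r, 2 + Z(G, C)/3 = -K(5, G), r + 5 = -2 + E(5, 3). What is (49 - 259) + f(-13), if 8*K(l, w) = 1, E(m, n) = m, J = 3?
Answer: -1747/8 ≈ -218.38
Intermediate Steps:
K(l, w) = ⅛ (K(l, w) = (⅛)*1 = ⅛)
r = -2 (r = -5 + (-2 + 5) = -5 + 3 = -2)
Z(G, C) = -51/8 (Z(G, C) = -6 + 3*(-1*⅛) = -6 + 3*(-⅛) = -6 - 3/8 = -51/8)
f(y) = -67/8 (f(y) = -51/8 - 2 = -67/8)
(49 - 259) + f(-13) = (49 - 259) - 67/8 = -210 - 67/8 = -1747/8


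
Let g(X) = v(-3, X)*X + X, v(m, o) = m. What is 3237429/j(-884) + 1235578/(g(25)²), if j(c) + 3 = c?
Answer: -3498807407/1108750 ≈ -3155.6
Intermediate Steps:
j(c) = -3 + c
g(X) = -2*X (g(X) = -3*X + X = -2*X)
3237429/j(-884) + 1235578/(g(25)²) = 3237429/(-3 - 884) + 1235578/((-2*25)²) = 3237429/(-887) + 1235578/((-50)²) = 3237429*(-1/887) + 1235578/2500 = -3237429/887 + 1235578*(1/2500) = -3237429/887 + 617789/1250 = -3498807407/1108750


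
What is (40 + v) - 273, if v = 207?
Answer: -26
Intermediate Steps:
(40 + v) - 273 = (40 + 207) - 273 = 247 - 273 = -26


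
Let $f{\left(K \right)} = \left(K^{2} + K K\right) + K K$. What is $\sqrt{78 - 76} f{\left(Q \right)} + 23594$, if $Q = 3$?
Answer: $23594 + 27 \sqrt{2} \approx 23632.0$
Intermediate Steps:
$f{\left(K \right)} = 3 K^{2}$ ($f{\left(K \right)} = \left(K^{2} + K^{2}\right) + K^{2} = 2 K^{2} + K^{2} = 3 K^{2}$)
$\sqrt{78 - 76} f{\left(Q \right)} + 23594 = \sqrt{78 - 76} \cdot 3 \cdot 3^{2} + 23594 = \sqrt{2} \cdot 3 \cdot 9 + 23594 = \sqrt{2} \cdot 27 + 23594 = 27 \sqrt{2} + 23594 = 23594 + 27 \sqrt{2}$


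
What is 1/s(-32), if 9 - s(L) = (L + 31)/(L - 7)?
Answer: 39/350 ≈ 0.11143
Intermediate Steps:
s(L) = 9 - (31 + L)/(-7 + L) (s(L) = 9 - (L + 31)/(L - 7) = 9 - (31 + L)/(-7 + L))
1/s(-32) = 1/(2*(-47 + 4*(-32))/(-7 - 32)) = 1/(2*(-47 - 128)/(-39)) = 1/(2*(-1/39)*(-175)) = 1/(350/39) = 39/350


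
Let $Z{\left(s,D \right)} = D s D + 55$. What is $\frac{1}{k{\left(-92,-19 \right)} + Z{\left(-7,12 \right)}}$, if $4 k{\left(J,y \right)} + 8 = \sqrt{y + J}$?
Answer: $- \frac{15280}{14592511} - \frac{4 i \sqrt{111}}{14592511} \approx -0.0010471 - 2.888 \cdot 10^{-6} i$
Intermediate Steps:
$k{\left(J,y \right)} = -2 + \frac{\sqrt{J + y}}{4}$ ($k{\left(J,y \right)} = -2 + \frac{\sqrt{y + J}}{4} = -2 + \frac{\sqrt{J + y}}{4}$)
$Z{\left(s,D \right)} = 55 + s D^{2}$ ($Z{\left(s,D \right)} = s D^{2} + 55 = 55 + s D^{2}$)
$\frac{1}{k{\left(-92,-19 \right)} + Z{\left(-7,12 \right)}} = \frac{1}{\left(-2 + \frac{\sqrt{-92 - 19}}{4}\right) + \left(55 - 7 \cdot 12^{2}\right)} = \frac{1}{\left(-2 + \frac{\sqrt{-111}}{4}\right) + \left(55 - 1008\right)} = \frac{1}{\left(-2 + \frac{i \sqrt{111}}{4}\right) + \left(55 - 1008\right)} = \frac{1}{\left(-2 + \frac{i \sqrt{111}}{4}\right) - 953} = \frac{1}{-955 + \frac{i \sqrt{111}}{4}}$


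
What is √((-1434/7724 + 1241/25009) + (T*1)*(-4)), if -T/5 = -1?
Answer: I*√187841308780738218/96584758 ≈ 4.4873*I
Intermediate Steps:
T = 5 (T = -5*(-1) = 5)
√((-1434/7724 + 1241/25009) + (T*1)*(-4)) = √((-1434/7724 + 1241/25009) + (5*1)*(-4)) = √((-1434*1/7724 + 1241*(1/25009)) + 5*(-4)) = √((-717/3862 + 1241/25009) - 20) = √(-13138711/96584758 - 20) = √(-1944833871/96584758) = I*√187841308780738218/96584758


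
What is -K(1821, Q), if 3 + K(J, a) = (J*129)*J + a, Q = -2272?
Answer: -427767014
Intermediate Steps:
K(J, a) = -3 + a + 129*J² (K(J, a) = -3 + ((J*129)*J + a) = -3 + ((129*J)*J + a) = -3 + (129*J² + a) = -3 + (a + 129*J²) = -3 + a + 129*J²)
-K(1821, Q) = -(-3 - 2272 + 129*1821²) = -(-3 - 2272 + 129*3316041) = -(-3 - 2272 + 427769289) = -1*427767014 = -427767014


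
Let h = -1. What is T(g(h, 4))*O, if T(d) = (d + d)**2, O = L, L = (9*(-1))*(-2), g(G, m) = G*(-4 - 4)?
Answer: 4608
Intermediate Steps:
g(G, m) = -8*G (g(G, m) = G*(-8) = -8*G)
L = 18 (L = -9*(-2) = 18)
O = 18
T(d) = 4*d**2 (T(d) = (2*d)**2 = 4*d**2)
T(g(h, 4))*O = (4*(-8*(-1))**2)*18 = (4*8**2)*18 = (4*64)*18 = 256*18 = 4608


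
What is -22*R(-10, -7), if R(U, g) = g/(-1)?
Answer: -154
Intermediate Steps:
R(U, g) = -g (R(U, g) = g*(-1) = -g)
-22*R(-10, -7) = -(-22)*(-7) = -22*7 = -154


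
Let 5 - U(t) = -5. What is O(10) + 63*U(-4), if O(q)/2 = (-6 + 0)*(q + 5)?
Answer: 450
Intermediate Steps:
U(t) = 10 (U(t) = 5 - 1*(-5) = 5 + 5 = 10)
O(q) = -60 - 12*q (O(q) = 2*((-6 + 0)*(q + 5)) = 2*(-6*(5 + q)) = 2*(-30 - 6*q) = -60 - 12*q)
O(10) + 63*U(-4) = (-60 - 12*10) + 63*10 = (-60 - 120) + 630 = -180 + 630 = 450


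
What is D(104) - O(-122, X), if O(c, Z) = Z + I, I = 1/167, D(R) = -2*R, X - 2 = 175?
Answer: -64296/167 ≈ -385.01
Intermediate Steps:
X = 177 (X = 2 + 175 = 177)
I = 1/167 ≈ 0.0059880
O(c, Z) = 1/167 + Z (O(c, Z) = Z + 1/167 = 1/167 + Z)
D(104) - O(-122, X) = -2*104 - (1/167 + 177) = -208 - 1*29560/167 = -208 - 29560/167 = -64296/167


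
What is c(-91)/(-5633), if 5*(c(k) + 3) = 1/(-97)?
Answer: 1456/2732005 ≈ 0.00053294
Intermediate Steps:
c(k) = -1456/485 (c(k) = -3 + (⅕)/(-97) = -3 + (⅕)*(-1/97) = -3 - 1/485 = -1456/485)
c(-91)/(-5633) = -1456/485/(-5633) = -1456/485*(-1/5633) = 1456/2732005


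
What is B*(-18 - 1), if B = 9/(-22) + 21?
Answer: -8607/22 ≈ -391.23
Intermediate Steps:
B = 453/22 (B = 9*(-1/22) + 21 = -9/22 + 21 = 453/22 ≈ 20.591)
B*(-18 - 1) = 453*(-18 - 1)/22 = (453/22)*(-19) = -8607/22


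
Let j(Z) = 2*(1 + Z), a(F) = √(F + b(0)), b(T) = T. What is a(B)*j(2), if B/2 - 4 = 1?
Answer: 6*√10 ≈ 18.974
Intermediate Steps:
B = 10 (B = 8 + 2*1 = 8 + 2 = 10)
a(F) = √F (a(F) = √(F + 0) = √F)
j(Z) = 2 + 2*Z
a(B)*j(2) = √10*(2 + 2*2) = √10*(2 + 4) = √10*6 = 6*√10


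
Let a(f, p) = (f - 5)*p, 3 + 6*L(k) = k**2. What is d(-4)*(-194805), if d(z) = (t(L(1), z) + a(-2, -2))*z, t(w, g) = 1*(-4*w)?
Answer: 11948040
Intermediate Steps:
L(k) = -1/2 + k**2/6
t(w, g) = -4*w
a(f, p) = p*(-5 + f) (a(f, p) = (-5 + f)*p = p*(-5 + f))
d(z) = 46*z/3 (d(z) = (-4*(-1/2 + (1/6)*1**2) - 2*(-5 - 2))*z = (-4*(-1/2 + (1/6)*1) - 2*(-7))*z = (-4*(-1/2 + 1/6) + 14)*z = (-4*(-1/3) + 14)*z = (4/3 + 14)*z = 46*z/3)
d(-4)*(-194805) = ((46/3)*(-4))*(-194805) = -184/3*(-194805) = 11948040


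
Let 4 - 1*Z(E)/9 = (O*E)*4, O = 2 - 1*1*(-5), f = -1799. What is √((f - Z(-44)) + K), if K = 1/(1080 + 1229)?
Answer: I*√68898726654/2309 ≈ 113.68*I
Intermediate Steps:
O = 7 (O = 2 - 1*(-5) = 2 + 5 = 7)
Z(E) = 36 - 252*E (Z(E) = 36 - 9*7*E*4 = 36 - 252*E)
K = 1/2309 ≈ 0.00043309
√((f - Z(-44)) + K) = √((-1799 - (36 - 252*(-44))) + 1/2309) = √((-1799 - (36 + 11088)) + 1/2309) = √((-1799 - 1*11124) + 1/2309) = √((-1799 - 11124) + 1/2309) = √(-12923 + 1/2309) = √(-29839206/2309) = I*√68898726654/2309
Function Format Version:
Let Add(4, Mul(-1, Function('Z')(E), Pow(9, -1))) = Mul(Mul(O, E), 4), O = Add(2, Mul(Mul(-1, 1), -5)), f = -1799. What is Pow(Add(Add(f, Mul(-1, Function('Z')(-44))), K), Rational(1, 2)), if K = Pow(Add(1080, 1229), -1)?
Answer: Mul(Rational(1, 2309), I, Pow(68898726654, Rational(1, 2))) ≈ Mul(113.68, I)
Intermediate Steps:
O = 7 (O = Add(2, Mul(-1, -5)) = Add(2, 5) = 7)
Function('Z')(E) = Add(36, Mul(-252, E)) (Function('Z')(E) = Add(36, Mul(-9, Mul(Mul(7, E), 4))) = Add(36, Mul(-9, Mul(28, E))) = Add(36, Mul(-252, E)))
K = Rational(1, 2309) (K = Pow(2309, -1) = Rational(1, 2309) ≈ 0.00043309)
Pow(Add(Add(f, Mul(-1, Function('Z')(-44))), K), Rational(1, 2)) = Pow(Add(Add(-1799, Mul(-1, Add(36, Mul(-252, -44)))), Rational(1, 2309)), Rational(1, 2)) = Pow(Add(Add(-1799, Mul(-1, Add(36, 11088))), Rational(1, 2309)), Rational(1, 2)) = Pow(Add(Add(-1799, Mul(-1, 11124)), Rational(1, 2309)), Rational(1, 2)) = Pow(Add(Add(-1799, -11124), Rational(1, 2309)), Rational(1, 2)) = Pow(Add(-12923, Rational(1, 2309)), Rational(1, 2)) = Pow(Rational(-29839206, 2309), Rational(1, 2)) = Mul(Rational(1, 2309), I, Pow(68898726654, Rational(1, 2)))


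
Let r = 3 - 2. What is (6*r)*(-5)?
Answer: -30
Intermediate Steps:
r = 1
(6*r)*(-5) = (6*1)*(-5) = 6*(-5) = -30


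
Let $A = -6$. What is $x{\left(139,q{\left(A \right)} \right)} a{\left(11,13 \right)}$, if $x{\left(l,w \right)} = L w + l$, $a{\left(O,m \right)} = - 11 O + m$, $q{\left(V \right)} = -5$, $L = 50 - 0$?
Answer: $11988$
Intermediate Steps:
$L = 50$ ($L = 50 + 0 = 50$)
$a{\left(O,m \right)} = m - 11 O$
$x{\left(l,w \right)} = l + 50 w$ ($x{\left(l,w \right)} = 50 w + l = l + 50 w$)
$x{\left(139,q{\left(A \right)} \right)} a{\left(11,13 \right)} = \left(139 + 50 \left(-5\right)\right) \left(13 - 121\right) = \left(139 - 250\right) \left(13 - 121\right) = \left(-111\right) \left(-108\right) = 11988$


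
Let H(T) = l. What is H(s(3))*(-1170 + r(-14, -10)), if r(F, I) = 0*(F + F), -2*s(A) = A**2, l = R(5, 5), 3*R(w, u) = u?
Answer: -1950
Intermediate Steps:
R(w, u) = u/3
l = 5/3 (l = (1/3)*5 = 5/3 ≈ 1.6667)
s(A) = -A**2/2
r(F, I) = 0 (r(F, I) = 0*(2*F) = 0)
H(T) = 5/3
H(s(3))*(-1170 + r(-14, -10)) = 5*(-1170 + 0)/3 = (5/3)*(-1170) = -1950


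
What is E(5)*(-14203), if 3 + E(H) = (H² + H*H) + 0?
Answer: -667541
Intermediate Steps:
E(H) = -3 + 2*H² (E(H) = -3 + ((H² + H*H) + 0) = -3 + ((H² + H²) + 0) = -3 + (2*H² + 0) = -3 + 2*H²)
E(5)*(-14203) = (-3 + 2*5²)*(-14203) = (-3 + 2*25)*(-14203) = (-3 + 50)*(-14203) = 47*(-14203) = -667541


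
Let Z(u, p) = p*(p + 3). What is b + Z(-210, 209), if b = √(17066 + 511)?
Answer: 44308 + 9*√217 ≈ 44441.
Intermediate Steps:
Z(u, p) = p*(3 + p)
b = 9*√217 (b = √17577 = 9*√217 ≈ 132.58)
b + Z(-210, 209) = 9*√217 + 209*(3 + 209) = 9*√217 + 209*212 = 9*√217 + 44308 = 44308 + 9*√217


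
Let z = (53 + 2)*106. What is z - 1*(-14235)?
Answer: 20065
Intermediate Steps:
z = 5830 (z = 55*106 = 5830)
z - 1*(-14235) = 5830 - 1*(-14235) = 5830 + 14235 = 20065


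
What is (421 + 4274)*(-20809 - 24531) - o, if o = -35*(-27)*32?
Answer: -212901540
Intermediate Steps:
o = 30240 (o = 945*32 = 30240)
(421 + 4274)*(-20809 - 24531) - o = (421 + 4274)*(-20809 - 24531) - 1*30240 = 4695*(-45340) - 30240 = -212871300 - 30240 = -212901540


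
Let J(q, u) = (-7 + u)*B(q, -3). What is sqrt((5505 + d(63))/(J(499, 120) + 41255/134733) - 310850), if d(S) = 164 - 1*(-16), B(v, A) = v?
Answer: 43*I*sqrt(9703412066657367505130)/7597230926 ≈ 557.54*I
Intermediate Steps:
d(S) = 180 (d(S) = 164 + 16 = 180)
J(q, u) = q*(-7 + u) (J(q, u) = (-7 + u)*q = q*(-7 + u))
sqrt((5505 + d(63))/(J(499, 120) + 41255/134733) - 310850) = sqrt((5505 + 180)/(499*(-7 + 120) + 41255/134733) - 310850) = sqrt(5685/(499*113 + 41255*(1/134733)) - 310850) = sqrt(5685/(56387 + 41255/134733) - 310850) = sqrt(5685/(7597230926/134733) - 310850) = sqrt(5685*(134733/7597230926) - 310850) = sqrt(765957105/7597230926 - 310850) = sqrt(-2361598467389995/7597230926) = 43*I*sqrt(9703412066657367505130)/7597230926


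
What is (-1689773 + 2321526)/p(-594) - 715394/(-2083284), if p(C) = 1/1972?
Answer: 1297695224373769/1041642 ≈ 1.2458e+9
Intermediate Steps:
p(C) = 1/1972
(-1689773 + 2321526)/p(-594) - 715394/(-2083284) = (-1689773 + 2321526)/(1/1972) - 715394/(-2083284) = 631753*1972 - 715394*(-1/2083284) = 1245816916 + 357697/1041642 = 1297695224373769/1041642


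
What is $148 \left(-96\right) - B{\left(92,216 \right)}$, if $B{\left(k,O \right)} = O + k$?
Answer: $-14516$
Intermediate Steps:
$148 \left(-96\right) - B{\left(92,216 \right)} = 148 \left(-96\right) - \left(216 + 92\right) = -14208 - 308 = -14516$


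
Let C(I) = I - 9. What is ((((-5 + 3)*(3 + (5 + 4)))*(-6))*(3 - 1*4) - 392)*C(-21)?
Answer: 16080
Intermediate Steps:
C(I) = -9 + I
((((-5 + 3)*(3 + (5 + 4)))*(-6))*(3 - 1*4) - 392)*C(-21) = ((((-5 + 3)*(3 + (5 + 4)))*(-6))*(3 - 1*4) - 392)*(-9 - 21) = ((-2*(3 + 9)*(-6))*(3 - 4) - 392)*(-30) = ((-2*12*(-6))*(-1) - 392)*(-30) = (-24*(-6)*(-1) - 392)*(-30) = (144*(-1) - 392)*(-30) = (-144 - 392)*(-30) = -536*(-30) = 16080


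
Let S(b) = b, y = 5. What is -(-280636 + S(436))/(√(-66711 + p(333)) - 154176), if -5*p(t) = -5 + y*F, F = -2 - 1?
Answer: -43200115200/23770305683 - 280200*I*√66707/23770305683 ≈ -1.8174 - 0.0030445*I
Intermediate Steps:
F = -3
p(t) = 4 (p(t) = -(-5 + 5*(-3))/5 = -(-5 - 15)/5 = -⅕*(-20) = 4)
-(-280636 + S(436))/(√(-66711 + p(333)) - 154176) = -(-280636 + 436)/(√(-66711 + 4) - 154176) = -(-280200)/(√(-66707) - 154176) = -(-280200)/(I*√66707 - 154176) = -(-280200)/(-154176 + I*√66707) = 280200/(-154176 + I*√66707)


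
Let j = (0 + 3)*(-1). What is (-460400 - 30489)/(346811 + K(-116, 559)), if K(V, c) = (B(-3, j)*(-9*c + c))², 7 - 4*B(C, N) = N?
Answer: -490889/125339211 ≈ -0.0039165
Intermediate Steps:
j = -3 (j = 3*(-1) = -3)
B(C, N) = 7/4 - N/4
K(V, c) = 400*c² (K(V, c) = ((7/4 - ¼*(-3))*(-9*c + c))² = ((7/4 + ¾)*(-8*c))² = (5*(-8*c)/2)² = (-20*c)² = 400*c²)
(-460400 - 30489)/(346811 + K(-116, 559)) = (-460400 - 30489)/(346811 + 400*559²) = -490889/(346811 + 400*312481) = -490889/(346811 + 124992400) = -490889/125339211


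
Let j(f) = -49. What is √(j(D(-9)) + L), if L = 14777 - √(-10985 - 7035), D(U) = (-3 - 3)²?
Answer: √(14728 - 2*I*√4505) ≈ 121.36 - 0.5531*I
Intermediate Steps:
D(U) = 36 (D(U) = (-6)² = 36)
L = 14777 - 2*I*√4505 (L = 14777 - √(-18020) = 14777 - 2*I*√4505 ≈ 14777.0 - 134.24*I)
√(j(D(-9)) + L) = √(-49 + (14777 - 2*I*√4505)) = √(14728 - 2*I*√4505)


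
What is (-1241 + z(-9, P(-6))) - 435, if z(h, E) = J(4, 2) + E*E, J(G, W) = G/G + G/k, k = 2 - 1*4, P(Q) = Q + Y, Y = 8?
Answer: -1673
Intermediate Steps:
P(Q) = 8 + Q (P(Q) = Q + 8 = 8 + Q)
k = -2 (k = 2 - 4 = -2)
J(G, W) = 1 - G/2 (J(G, W) = G/G + G/(-2) = 1 + G*(-½) = 1 - G/2)
z(h, E) = -1 + E² (z(h, E) = (1 - ½*4) + E*E = (1 - 2) + E² = -1 + E²)
(-1241 + z(-9, P(-6))) - 435 = (-1241 + (-1 + (8 - 6)²)) - 435 = (-1241 + (-1 + 2²)) - 435 = (-1241 + (-1 + 4)) - 435 = (-1241 + 3) - 435 = -1238 - 435 = -1673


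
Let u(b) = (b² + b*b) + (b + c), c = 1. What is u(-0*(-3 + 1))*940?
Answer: 940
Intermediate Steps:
u(b) = 1 + b + 2*b² (u(b) = (b² + b*b) + (b + 1) = (b² + b²) + (1 + b) = 2*b² + (1 + b) = 1 + b + 2*b²)
u(-0*(-3 + 1))*940 = (1 - 0*(-3 + 1) + 2*(-0*(-3 + 1))²)*940 = (1 - 0*(-2) + 2*(-0*(-2))²)*940 = (1 - 1*0 + 2*(-1*0)²)*940 = (1 + 0 + 2*0²)*940 = (1 + 0 + 2*0)*940 = (1 + 0 + 0)*940 = 1*940 = 940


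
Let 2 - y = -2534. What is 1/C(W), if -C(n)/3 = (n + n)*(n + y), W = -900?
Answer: 1/8834400 ≈ 1.1319e-7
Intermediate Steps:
y = 2536 (y = 2 - 1*(-2534) = 2 + 2534 = 2536)
C(n) = -6*n*(2536 + n) (C(n) = -3*(n + n)*(n + 2536) = -3*2*n*(2536 + n) = -6*n*(2536 + n))
1/C(W) = 1/(-6*(-900)*(2536 - 900)) = 1/(-6*(-900)*1636) = 1/8834400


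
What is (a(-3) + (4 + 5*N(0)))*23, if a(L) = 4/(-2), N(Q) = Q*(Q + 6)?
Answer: 46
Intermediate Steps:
N(Q) = Q*(6 + Q)
a(L) = -2 (a(L) = 4*(-1/2) = -2)
(a(-3) + (4 + 5*N(0)))*23 = (-2 + (4 + 5*(0*(6 + 0))))*23 = (-2 + (4 + 5*(0*6)))*23 = (-2 + (4 + 5*0))*23 = (-2 + (4 + 0))*23 = (-2 + 4)*23 = 2*23 = 46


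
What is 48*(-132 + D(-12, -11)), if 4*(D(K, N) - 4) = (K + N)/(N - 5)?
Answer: -24507/4 ≈ -6126.8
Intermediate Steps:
D(K, N) = 4 + (K + N)/(4*(-5 + N)) (D(K, N) = 4 + ((K + N)/(N - 5))/4 = 4 + ((K + N)/(-5 + N))/4 = 4 + (K + N)/(4*(-5 + N)))
48*(-132 + D(-12, -11)) = 48*(-132 + (-80 - 12 + 17*(-11))/(4*(-5 - 11))) = 48*(-132 + (¼)*(-80 - 12 - 187)/(-16)) = 48*(-132 + (¼)*(-1/16)*(-279)) = 48*(-132 + 279/64) = 48*(-8169/64) = -24507/4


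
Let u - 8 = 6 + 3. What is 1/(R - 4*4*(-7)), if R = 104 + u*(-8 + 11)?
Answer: 1/267 ≈ 0.0037453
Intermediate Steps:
u = 17 (u = 8 + (6 + 3) = 8 + 9 = 17)
R = 155 (R = 104 + 17*(-8 + 11) = 104 + 17*3 = 104 + 51 = 155)
1/(R - 4*4*(-7)) = 1/(155 - 4*4*(-7)) = 1/(155 - 16*(-7)) = 1/(155 + 112) = 1/267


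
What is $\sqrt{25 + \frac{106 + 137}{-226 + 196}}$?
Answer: $\frac{13 \sqrt{10}}{10} \approx 4.111$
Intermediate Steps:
$\sqrt{25 + \frac{106 + 137}{-226 + 196}} = \sqrt{25 + \frac{243}{-30}} = \sqrt{25 + 243 \left(- \frac{1}{30}\right)} = \sqrt{25 - \frac{81}{10}} = \sqrt{\frac{169}{10}} = \frac{13 \sqrt{10}}{10}$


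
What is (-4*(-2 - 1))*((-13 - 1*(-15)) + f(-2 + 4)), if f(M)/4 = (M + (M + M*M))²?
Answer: 3096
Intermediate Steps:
f(M) = 4*(M² + 2*M)² (f(M) = 4*(M + (M + M*M))² = 4*(M + (M + M²))² = 4*(M² + 2*M)²)
(-4*(-2 - 1))*((-13 - 1*(-15)) + f(-2 + 4)) = (-4*(-2 - 1))*((-13 - 1*(-15)) + 4*(-2 + 4)²*(2 + (-2 + 4))²) = (-4*(-3))*((-13 + 15) + 4*2²*(2 + 2)²) = 12*(2 + 4*4*4²) = 12*(2 + 4*4*16) = 12*(2 + 256) = 12*258 = 3096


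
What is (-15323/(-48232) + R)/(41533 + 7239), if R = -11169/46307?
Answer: 170858953/108931248712928 ≈ 1.5685e-6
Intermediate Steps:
R = -11169/46307 (R = -11169*1/46307 = -11169/46307 ≈ -0.24119)
(-15323/(-48232) + R)/(41533 + 7239) = (-15323/(-48232) - 11169/46307)/(41533 + 7239) = (-15323*(-1/48232) - 11169/46307)/48772 = (15323/48232 - 11169/46307)*(1/48772) = (170858953/2233479224)*(1/48772) = 170858953/108931248712928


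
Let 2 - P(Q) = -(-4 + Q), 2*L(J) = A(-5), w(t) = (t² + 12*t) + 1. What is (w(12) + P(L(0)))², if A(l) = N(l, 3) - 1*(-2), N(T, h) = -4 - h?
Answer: 323761/4 ≈ 80940.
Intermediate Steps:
w(t) = 1 + t² + 12*t
A(l) = -5 (A(l) = (-4 - 1*3) - 1*(-2) = (-4 - 3) + 2 = -7 + 2 = -5)
L(J) = -5/2 (L(J) = (½)*(-5) = -5/2)
P(Q) = -2 + Q (P(Q) = 2 - (-1)*(-4 + Q) = 2 - (4 - Q) = 2 + (-4 + Q) = -2 + Q)
(w(12) + P(L(0)))² = ((1 + 12² + 12*12) + (-2 - 5/2))² = ((1 + 144 + 144) - 9/2)² = (289 - 9/2)² = (569/2)² = 323761/4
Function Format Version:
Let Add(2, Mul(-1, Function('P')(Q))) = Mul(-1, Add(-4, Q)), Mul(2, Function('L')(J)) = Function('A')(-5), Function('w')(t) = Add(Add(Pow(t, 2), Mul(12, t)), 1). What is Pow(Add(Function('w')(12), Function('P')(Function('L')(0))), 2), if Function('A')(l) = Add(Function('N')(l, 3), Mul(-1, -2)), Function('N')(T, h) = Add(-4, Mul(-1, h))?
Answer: Rational(323761, 4) ≈ 80940.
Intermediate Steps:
Function('w')(t) = Add(1, Pow(t, 2), Mul(12, t))
Function('A')(l) = -5 (Function('A')(l) = Add(Add(-4, Mul(-1, 3)), Mul(-1, -2)) = Add(Add(-4, -3), 2) = Add(-7, 2) = -5)
Function('L')(J) = Rational(-5, 2) (Function('L')(J) = Mul(Rational(1, 2), -5) = Rational(-5, 2))
Function('P')(Q) = Add(-2, Q) (Function('P')(Q) = Add(2, Mul(-1, Mul(-1, Add(-4, Q)))) = Add(2, Mul(-1, Add(4, Mul(-1, Q)))) = Add(2, Add(-4, Q)) = Add(-2, Q))
Pow(Add(Function('w')(12), Function('P')(Function('L')(0))), 2) = Pow(Add(Add(1, Pow(12, 2), Mul(12, 12)), Add(-2, Rational(-5, 2))), 2) = Pow(Add(Add(1, 144, 144), Rational(-9, 2)), 2) = Pow(Add(289, Rational(-9, 2)), 2) = Pow(Rational(569, 2), 2) = Rational(323761, 4)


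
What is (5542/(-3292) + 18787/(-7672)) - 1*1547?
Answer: -9793935889/6314056 ≈ -1551.1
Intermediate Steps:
(5542/(-3292) + 18787/(-7672)) - 1*1547 = (5542*(-1/3292) + 18787*(-1/7672)) - 1547 = (-2771/1646 - 18787/7672) - 1547 = -26091257/6314056 - 1547 = -9793935889/6314056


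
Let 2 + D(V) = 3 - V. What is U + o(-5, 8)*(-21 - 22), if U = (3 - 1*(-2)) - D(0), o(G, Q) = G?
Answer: 219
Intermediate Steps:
D(V) = 1 - V (D(V) = -2 + (3 - V) = 1 - V)
U = 4 (U = (3 - 1*(-2)) - (1 - 1*0) = (3 + 2) - (1 + 0) = 5 - 1*1 = 5 - 1 = 4)
U + o(-5, 8)*(-21 - 22) = 4 - 5*(-21 - 22) = 4 - 5*(-43) = 4 + 215 = 219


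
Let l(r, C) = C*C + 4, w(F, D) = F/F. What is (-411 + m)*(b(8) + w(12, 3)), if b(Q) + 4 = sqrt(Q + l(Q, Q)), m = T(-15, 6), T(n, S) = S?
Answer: 1215 - 810*sqrt(19) ≈ -2315.7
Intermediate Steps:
m = 6
w(F, D) = 1
l(r, C) = 4 + C**2 (l(r, C) = C**2 + 4 = 4 + C**2)
b(Q) = -4 + sqrt(4 + Q + Q**2) (b(Q) = -4 + sqrt(Q + (4 + Q**2)) = -4 + sqrt(4 + Q + Q**2))
(-411 + m)*(b(8) + w(12, 3)) = (-411 + 6)*((-4 + sqrt(4 + 8 + 8**2)) + 1) = -405*((-4 + sqrt(4 + 8 + 64)) + 1) = -405*((-4 + sqrt(76)) + 1) = -405*((-4 + 2*sqrt(19)) + 1) = -405*(-3 + 2*sqrt(19)) = 1215 - 810*sqrt(19)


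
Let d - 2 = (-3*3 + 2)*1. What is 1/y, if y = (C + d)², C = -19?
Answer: 1/576 ≈ 0.0017361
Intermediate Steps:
d = -5 (d = 2 + (-3*3 + 2)*1 = 2 + (-9 + 2)*1 = 2 - 7*1 = 2 - 7 = -5)
y = 576 (y = (-19 - 5)² = (-24)² = 576)
1/y = 1/576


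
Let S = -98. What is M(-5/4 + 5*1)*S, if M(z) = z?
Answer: -735/2 ≈ -367.50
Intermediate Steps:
M(-5/4 + 5*1)*S = (-5/4 + 5*1)*(-98) = (-5*¼ + 5)*(-98) = (-5/4 + 5)*(-98) = (15/4)*(-98) = -735/2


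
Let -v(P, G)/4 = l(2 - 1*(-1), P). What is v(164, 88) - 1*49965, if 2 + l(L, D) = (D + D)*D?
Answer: -265125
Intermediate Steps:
l(L, D) = -2 + 2*D**2 (l(L, D) = -2 + (D + D)*D = -2 + (2*D)*D = -2 + 2*D**2)
v(P, G) = 8 - 8*P**2 (v(P, G) = -4*(-2 + 2*P**2) = 8 - 8*P**2)
v(164, 88) - 1*49965 = (8 - 8*164**2) - 1*49965 = (8 - 8*26896) - 49965 = (8 - 215168) - 49965 = -215160 - 49965 = -265125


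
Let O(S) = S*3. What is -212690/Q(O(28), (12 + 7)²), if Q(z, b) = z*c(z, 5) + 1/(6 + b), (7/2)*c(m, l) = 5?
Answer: -78057230/44041 ≈ -1772.4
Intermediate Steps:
c(m, l) = 10/7 (c(m, l) = (2/7)*5 = 10/7)
O(S) = 3*S
Q(z, b) = 1/(6 + b) + 10*z/7 (Q(z, b) = z*(10/7) + 1/(6 + b) = 10*z/7 + 1/(6 + b) = 1/(6 + b) + 10*z/7)
-212690/Q(O(28), (12 + 7)²) = -212690*7*(6 + (12 + 7)²)/(7 + 60*(3*28) + 10*(12 + 7)²*(3*28)) = -212690*7*(6 + 19²)/(7 + 60*84 + 10*19²*84) = -212690*7*(6 + 361)/(7 + 5040 + 10*361*84) = -212690*2569/(7 + 5040 + 303240) = -212690/((⅐)*(1/367)*308287) = -212690/44041/367 = -212690*367/44041 = -78057230/44041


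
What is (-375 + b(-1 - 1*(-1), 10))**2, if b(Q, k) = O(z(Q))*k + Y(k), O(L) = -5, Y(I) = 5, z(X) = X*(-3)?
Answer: 176400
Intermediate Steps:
z(X) = -3*X
b(Q, k) = 5 - 5*k (b(Q, k) = -5*k + 5 = 5 - 5*k)
(-375 + b(-1 - 1*(-1), 10))**2 = (-375 + (5 - 5*10))**2 = (-375 + (5 - 50))**2 = (-375 - 45)**2 = (-420)**2 = 176400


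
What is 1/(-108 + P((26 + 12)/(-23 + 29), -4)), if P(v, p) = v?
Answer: -3/305 ≈ -0.0098361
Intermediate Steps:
1/(-108 + P((26 + 12)/(-23 + 29), -4)) = 1/(-108 + (26 + 12)/(-23 + 29)) = 1/(-108 + 38/6) = 1/(-108 + 38*(1/6)) = 1/(-108 + 19/3) = 1/(-305/3) = -3/305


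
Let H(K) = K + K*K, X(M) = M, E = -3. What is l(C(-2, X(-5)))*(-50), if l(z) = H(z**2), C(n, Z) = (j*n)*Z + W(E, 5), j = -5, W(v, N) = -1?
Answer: -338390100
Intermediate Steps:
C(n, Z) = -1 - 5*Z*n (C(n, Z) = (-5*n)*Z - 1 = -5*Z*n - 1 = -1 - 5*Z*n)
H(K) = K + K**2
l(z) = z**2*(1 + z**2)
l(C(-2, X(-5)))*(-50) = ((-1 - 5*(-5)*(-2))**2 + (-1 - 5*(-5)*(-2))**4)*(-50) = ((-1 - 50)**2 + (-1 - 50)**4)*(-50) = ((-51)**2 + (-51)**4)*(-50) = (2601 + 6765201)*(-50) = 6767802*(-50) = -338390100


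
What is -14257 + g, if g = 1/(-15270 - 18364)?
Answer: -479519939/33634 ≈ -14257.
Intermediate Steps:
g = -1/33634 (g = 1/(-33634) = -1/33634 ≈ -2.9732e-5)
-14257 + g = -14257 - 1/33634 = -479519939/33634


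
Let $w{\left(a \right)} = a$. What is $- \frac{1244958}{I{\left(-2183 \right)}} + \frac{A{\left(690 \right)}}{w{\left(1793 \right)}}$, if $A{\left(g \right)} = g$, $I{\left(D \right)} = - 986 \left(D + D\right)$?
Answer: $\frac{369077373}{3859321334} \approx 0.095633$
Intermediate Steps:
$I{\left(D \right)} = - 1972 D$ ($I{\left(D \right)} = - 986 \cdot 2 D = - 1972 D$)
$- \frac{1244958}{I{\left(-2183 \right)}} + \frac{A{\left(690 \right)}}{w{\left(1793 \right)}} = - \frac{1244958}{\left(-1972\right) \left(-2183\right)} + \frac{690}{1793} = - \frac{1244958}{4304876} + 690 \cdot \frac{1}{1793} = \left(-1244958\right) \frac{1}{4304876} + \frac{690}{1793} = - \frac{622479}{2152438} + \frac{690}{1793} = \frac{369077373}{3859321334}$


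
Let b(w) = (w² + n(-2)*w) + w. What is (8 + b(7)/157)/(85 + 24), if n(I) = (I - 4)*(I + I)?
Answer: 1480/17113 ≈ 0.086484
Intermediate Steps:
n(I) = 2*I*(-4 + I) (n(I) = (-4 + I)*(2*I) = 2*I*(-4 + I))
b(w) = w² + 25*w (b(w) = (w² + (2*(-2)*(-4 - 2))*w) + w = (w² + (2*(-2)*(-6))*w) + w = (w² + 24*w) + w = w² + 25*w)
(8 + b(7)/157)/(85 + 24) = (8 + (7*(25 + 7))/157)/(85 + 24) = (8 + (7*32)*(1/157))/109 = (8 + 224*(1/157))/109 = (8 + 224/157)/109 = (1/109)*(1480/157) = 1480/17113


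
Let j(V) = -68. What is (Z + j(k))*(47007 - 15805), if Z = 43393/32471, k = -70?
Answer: -67540941270/32471 ≈ -2.0800e+6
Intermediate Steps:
Z = 43393/32471 (Z = 43393*(1/32471) = 43393/32471 ≈ 1.3364)
(Z + j(k))*(47007 - 15805) = (43393/32471 - 68)*(47007 - 15805) = -2164635/32471*31202 = -67540941270/32471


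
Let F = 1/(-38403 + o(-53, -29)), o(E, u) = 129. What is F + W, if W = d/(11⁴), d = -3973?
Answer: -152077243/560369634 ≈ -0.27139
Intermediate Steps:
F = -1/38274 (F = 1/(-38403 + 129) = 1/(-38274) = -1/38274 ≈ -2.6127e-5)
W = -3973/14641 (W = -3973/(11⁴) = -3973/14641 ≈ -0.27136)
F + W = -1/38274 - 3973/14641 = -152077243/560369634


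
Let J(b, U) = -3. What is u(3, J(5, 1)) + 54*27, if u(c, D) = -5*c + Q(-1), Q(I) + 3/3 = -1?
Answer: 1441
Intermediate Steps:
Q(I) = -2 (Q(I) = -1 - 1 = -2)
u(c, D) = -2 - 5*c (u(c, D) = -5*c - 2 = -2 - 5*c)
u(3, J(5, 1)) + 54*27 = (-2 - 5*3) + 54*27 = (-2 - 15) + 1458 = -17 + 1458 = 1441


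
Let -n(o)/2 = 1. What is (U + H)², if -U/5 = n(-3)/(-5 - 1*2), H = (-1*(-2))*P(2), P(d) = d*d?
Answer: 2116/49 ≈ 43.184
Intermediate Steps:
P(d) = d²
n(o) = -2 (n(o) = -2*1 = -2)
H = 8 (H = -1*(-2)*2² = 2*4 = 8)
U = -10/7 (U = -(-10)/(-5 - 1*2) = -(-10)/(-5 - 2) = -(-10)/(-7) = -(-10)*(-1)/7 = -5*2/7 = -10/7 ≈ -1.4286)
(U + H)² = (-10/7 + 8)² = (46/7)² = 2116/49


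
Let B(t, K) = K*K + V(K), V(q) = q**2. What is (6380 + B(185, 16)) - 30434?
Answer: -23542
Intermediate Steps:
B(t, K) = 2*K**2 (B(t, K) = K*K + K**2 = K**2 + K**2 = 2*K**2)
(6380 + B(185, 16)) - 30434 = (6380 + 2*16**2) - 30434 = (6380 + 2*256) - 30434 = (6380 + 512) - 30434 = 6892 - 30434 = -23542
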